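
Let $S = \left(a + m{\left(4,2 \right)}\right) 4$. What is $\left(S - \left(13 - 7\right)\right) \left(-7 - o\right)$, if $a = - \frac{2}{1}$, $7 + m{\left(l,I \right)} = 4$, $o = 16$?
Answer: $598$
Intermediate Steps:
$m{\left(l,I \right)} = -3$ ($m{\left(l,I \right)} = -7 + 4 = -3$)
$a = -2$ ($a = \left(-2\right) 1 = -2$)
$S = -20$ ($S = \left(-2 - 3\right) 4 = \left(-5\right) 4 = -20$)
$\left(S - \left(13 - 7\right)\right) \left(-7 - o\right) = \left(-20 - \left(13 - 7\right)\right) \left(-7 - 16\right) = \left(-20 - 6\right) \left(-7 - 16\right) = \left(-20 - 6\right) \left(-23\right) = \left(-26\right) \left(-23\right) = 598$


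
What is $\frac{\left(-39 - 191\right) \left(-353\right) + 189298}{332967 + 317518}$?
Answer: $\frac{270488}{650485} \approx 0.41582$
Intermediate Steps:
$\frac{\left(-39 - 191\right) \left(-353\right) + 189298}{332967 + 317518} = \frac{\left(-230\right) \left(-353\right) + 189298}{650485} = \left(81190 + 189298\right) \frac{1}{650485} = 270488 \cdot \frac{1}{650485} = \frac{270488}{650485}$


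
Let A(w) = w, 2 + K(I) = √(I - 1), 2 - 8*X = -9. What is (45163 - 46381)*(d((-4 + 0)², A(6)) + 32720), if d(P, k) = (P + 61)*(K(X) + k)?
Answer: -40228104 - 46893*√6/2 ≈ -4.0286e+7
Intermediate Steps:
X = 11/8 (X = ¼ - ⅛*(-9) = ¼ + 9/8 = 11/8 ≈ 1.3750)
K(I) = -2 + √(-1 + I) (K(I) = -2 + √(I - 1) = -2 + √(-1 + I))
d(P, k) = (61 + P)*(-2 + k + √6/4) (d(P, k) = (P + 61)*((-2 + √(-1 + 11/8)) + k) = (61 + P)*((-2 + √(3/8)) + k) = (61 + P)*((-2 + √6/4) + k) = (61 + P)*(-2 + k + √6/4))
(45163 - 46381)*(d((-4 + 0)², A(6)) + 32720) = (45163 - 46381)*((-122 + 61*6 + 61*√6/4 + (-4 + 0)²*6 - (-4 + 0)²*(8 - √6)/4) + 32720) = -1218*((-122 + 366 + 61*√6/4 + (-4)²*6 - ¼*(-4)²*(8 - √6)) + 32720) = -1218*((-122 + 366 + 61*√6/4 + 16*6 - ¼*16*(8 - √6)) + 32720) = -1218*((-122 + 366 + 61*√6/4 + 96 + (-32 + 4*√6)) + 32720) = -1218*((308 + 77*√6/4) + 32720) = -1218*(33028 + 77*√6/4) = -40228104 - 46893*√6/2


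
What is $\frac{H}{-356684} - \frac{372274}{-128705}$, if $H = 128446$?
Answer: $\frac{58126268493}{22953507110} \approx 2.5323$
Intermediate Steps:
$\frac{H}{-356684} - \frac{372274}{-128705} = \frac{128446}{-356684} - \frac{372274}{-128705} = 128446 \left(- \frac{1}{356684}\right) - - \frac{372274}{128705} = - \frac{64223}{178342} + \frac{372274}{128705} = \frac{58126268493}{22953507110}$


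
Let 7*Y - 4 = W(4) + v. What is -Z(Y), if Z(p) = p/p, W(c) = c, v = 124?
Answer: -1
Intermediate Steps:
Y = 132/7 (Y = 4/7 + (4 + 124)/7 = 4/7 + (⅐)*128 = 4/7 + 128/7 = 132/7 ≈ 18.857)
Z(p) = 1
-Z(Y) = -1*1 = -1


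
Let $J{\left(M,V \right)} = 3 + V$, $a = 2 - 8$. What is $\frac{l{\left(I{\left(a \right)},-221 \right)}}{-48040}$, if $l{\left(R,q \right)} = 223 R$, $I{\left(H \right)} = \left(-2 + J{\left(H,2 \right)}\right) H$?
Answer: $\frac{2007}{24020} \approx 0.083555$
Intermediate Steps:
$a = -6$ ($a = 2 - 8 = -6$)
$I{\left(H \right)} = 3 H$ ($I{\left(H \right)} = \left(-2 + \left(3 + 2\right)\right) H = \left(-2 + 5\right) H = 3 H$)
$\frac{l{\left(I{\left(a \right)},-221 \right)}}{-48040} = \frac{223 \cdot 3 \left(-6\right)}{-48040} = 223 \left(-18\right) \left(- \frac{1}{48040}\right) = \left(-4014\right) \left(- \frac{1}{48040}\right) = \frac{2007}{24020}$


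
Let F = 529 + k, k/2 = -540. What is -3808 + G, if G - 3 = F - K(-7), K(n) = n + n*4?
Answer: -4321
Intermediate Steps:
k = -1080 (k = 2*(-540) = -1080)
F = -551 (F = 529 - 1080 = -551)
K(n) = 5*n (K(n) = n + 4*n = 5*n)
G = -513 (G = 3 + (-551 - 5*(-7)) = 3 + (-551 - 1*(-35)) = 3 + (-551 + 35) = 3 - 516 = -513)
-3808 + G = -3808 - 513 = -4321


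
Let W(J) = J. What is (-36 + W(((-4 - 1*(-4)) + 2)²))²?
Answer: 1024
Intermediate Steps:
(-36 + W(((-4 - 1*(-4)) + 2)²))² = (-36 + ((-4 - 1*(-4)) + 2)²)² = (-36 + ((-4 + 4) + 2)²)² = (-36 + (0 + 2)²)² = (-36 + 2²)² = (-36 + 4)² = (-32)² = 1024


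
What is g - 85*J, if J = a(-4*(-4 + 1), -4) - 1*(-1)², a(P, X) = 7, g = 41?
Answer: -469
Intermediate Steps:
J = 6 (J = 7 - 1*(-1)² = 7 - 1*1 = 7 - 1 = 6)
g - 85*J = 41 - 85*6 = 41 - 510 = -469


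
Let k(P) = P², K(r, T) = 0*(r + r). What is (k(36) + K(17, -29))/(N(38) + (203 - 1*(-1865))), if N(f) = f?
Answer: 8/13 ≈ 0.61539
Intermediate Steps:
K(r, T) = 0 (K(r, T) = 0*(2*r) = 0)
(k(36) + K(17, -29))/(N(38) + (203 - 1*(-1865))) = (36² + 0)/(38 + (203 - 1*(-1865))) = (1296 + 0)/(38 + (203 + 1865)) = 1296/(38 + 2068) = 1296/2106 = 1296*(1/2106) = 8/13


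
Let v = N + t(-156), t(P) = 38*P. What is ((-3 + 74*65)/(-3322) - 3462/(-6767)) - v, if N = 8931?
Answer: -6138944557/2043634 ≈ -3003.9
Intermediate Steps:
v = 3003 (v = 8931 + 38*(-156) = 8931 - 5928 = 3003)
((-3 + 74*65)/(-3322) - 3462/(-6767)) - v = ((-3 + 74*65)/(-3322) - 3462/(-6767)) - 1*3003 = ((-3 + 4810)*(-1/3322) - 3462*(-1/6767)) - 3003 = (4807*(-1/3322) + 3462/6767) - 3003 = (-437/302 + 3462/6767) - 3003 = -1911655/2043634 - 3003 = -6138944557/2043634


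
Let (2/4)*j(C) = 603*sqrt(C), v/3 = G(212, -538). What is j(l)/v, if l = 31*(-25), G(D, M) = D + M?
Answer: -1005*I*sqrt(31)/163 ≈ -34.329*I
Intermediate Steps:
l = -775
v = -978 (v = 3*(212 - 538) = 3*(-326) = -978)
j(C) = 1206*sqrt(C) (j(C) = 2*(603*sqrt(C)) = 1206*sqrt(C))
j(l)/v = (1206*sqrt(-775))/(-978) = (1206*(5*I*sqrt(31)))*(-1/978) = (6030*I*sqrt(31))*(-1/978) = -1005*I*sqrt(31)/163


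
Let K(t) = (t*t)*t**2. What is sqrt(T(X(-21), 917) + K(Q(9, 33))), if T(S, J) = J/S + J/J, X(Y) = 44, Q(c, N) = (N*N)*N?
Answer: sqrt(807258525237244731695)/22 ≈ 1.2915e+9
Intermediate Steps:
Q(c, N) = N**3 (Q(c, N) = N**2*N = N**3)
T(S, J) = 1 + J/S (T(S, J) = J/S + 1 = 1 + J/S)
K(t) = t**4 (K(t) = t**2*t**2 = t**4)
sqrt(T(X(-21), 917) + K(Q(9, 33))) = sqrt((917 + 44)/44 + (33**3)**4) = sqrt((1/44)*961 + 35937**4) = sqrt(961/44 + 1667889514952984961) = sqrt(73387138657931339245/44) = sqrt(807258525237244731695)/22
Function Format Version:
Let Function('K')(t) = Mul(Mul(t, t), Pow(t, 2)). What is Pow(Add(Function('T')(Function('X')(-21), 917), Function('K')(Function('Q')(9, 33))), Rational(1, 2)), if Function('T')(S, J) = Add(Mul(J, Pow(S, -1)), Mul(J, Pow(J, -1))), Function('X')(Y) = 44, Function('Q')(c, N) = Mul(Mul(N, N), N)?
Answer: Mul(Rational(1, 22), Pow(807258525237244731695, Rational(1, 2))) ≈ 1.2915e+9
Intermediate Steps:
Function('Q')(c, N) = Pow(N, 3) (Function('Q')(c, N) = Mul(Pow(N, 2), N) = Pow(N, 3))
Function('T')(S, J) = Add(1, Mul(J, Pow(S, -1))) (Function('T')(S, J) = Add(Mul(J, Pow(S, -1)), 1) = Add(1, Mul(J, Pow(S, -1))))
Function('K')(t) = Pow(t, 4) (Function('K')(t) = Mul(Pow(t, 2), Pow(t, 2)) = Pow(t, 4))
Pow(Add(Function('T')(Function('X')(-21), 917), Function('K')(Function('Q')(9, 33))), Rational(1, 2)) = Pow(Add(Mul(Pow(44, -1), Add(917, 44)), Pow(Pow(33, 3), 4)), Rational(1, 2)) = Pow(Add(Mul(Rational(1, 44), 961), Pow(35937, 4)), Rational(1, 2)) = Pow(Add(Rational(961, 44), 1667889514952984961), Rational(1, 2)) = Pow(Rational(73387138657931339245, 44), Rational(1, 2)) = Mul(Rational(1, 22), Pow(807258525237244731695, Rational(1, 2)))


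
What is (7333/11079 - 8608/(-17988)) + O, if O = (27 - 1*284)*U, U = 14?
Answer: -59734561255/16607421 ≈ -3596.9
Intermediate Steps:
O = -3598 (O = (27 - 1*284)*14 = (27 - 284)*14 = -257*14 = -3598)
(7333/11079 - 8608/(-17988)) + O = (7333/11079 - 8608/(-17988)) - 3598 = (7333*(1/11079) - 8608*(-1/17988)) - 3598 = (7333/11079 + 2152/4497) - 3598 = 18939503/16607421 - 3598 = -59734561255/16607421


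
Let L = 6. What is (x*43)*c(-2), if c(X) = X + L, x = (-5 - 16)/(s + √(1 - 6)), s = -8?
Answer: 9632/23 + 1204*I*√5/23 ≈ 418.78 + 117.05*I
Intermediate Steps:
x = -21/(-8 + I*√5) (x = (-5 - 16)/(-8 + √(1 - 6)) = -21/(-8 + √(-5)) = -21/(-8 + I*√5) ≈ 2.4348 + 0.68054*I)
c(X) = 6 + X (c(X) = X + 6 = 6 + X)
(x*43)*c(-2) = ((56/23 + 7*I*√5/23)*43)*(6 - 2) = (2408/23 + 301*I*√5/23)*4 = 9632/23 + 1204*I*√5/23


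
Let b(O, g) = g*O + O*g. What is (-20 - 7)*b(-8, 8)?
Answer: 3456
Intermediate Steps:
b(O, g) = 2*O*g (b(O, g) = O*g + O*g = 2*O*g)
(-20 - 7)*b(-8, 8) = (-20 - 7)*(2*(-8)*8) = -27*(-128) = 3456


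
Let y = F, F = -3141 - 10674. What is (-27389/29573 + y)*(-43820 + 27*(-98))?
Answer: 18985003190944/29573 ≈ 6.4197e+8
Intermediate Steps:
F = -13815
y = -13815
(-27389/29573 + y)*(-43820 + 27*(-98)) = (-27389/29573 - 13815)*(-43820 + 27*(-98)) = (-27389*1/29573 - 13815)*(-43820 - 2646) = (-27389/29573 - 13815)*(-46466) = -408578384/29573*(-46466) = 18985003190944/29573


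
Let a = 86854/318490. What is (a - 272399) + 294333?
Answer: 3492923257/159245 ≈ 21934.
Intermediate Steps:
a = 43427/159245 (a = 86854*(1/318490) = 43427/159245 ≈ 0.27271)
(a - 272399) + 294333 = (43427/159245 - 272399) + 294333 = -43378135328/159245 + 294333 = 3492923257/159245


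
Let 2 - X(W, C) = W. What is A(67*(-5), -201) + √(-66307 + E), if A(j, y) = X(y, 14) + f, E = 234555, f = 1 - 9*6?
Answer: 150 + 2*√42062 ≈ 560.18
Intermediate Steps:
f = -53 (f = 1 - 54 = -53)
X(W, C) = 2 - W
A(j, y) = -51 - y (A(j, y) = (2 - y) - 53 = -51 - y)
A(67*(-5), -201) + √(-66307 + E) = (-51 - 1*(-201)) + √(-66307 + 234555) = (-51 + 201) + √168248 = 150 + 2*√42062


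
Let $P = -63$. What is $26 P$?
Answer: $-1638$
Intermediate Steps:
$26 P = 26 \left(-63\right) = -1638$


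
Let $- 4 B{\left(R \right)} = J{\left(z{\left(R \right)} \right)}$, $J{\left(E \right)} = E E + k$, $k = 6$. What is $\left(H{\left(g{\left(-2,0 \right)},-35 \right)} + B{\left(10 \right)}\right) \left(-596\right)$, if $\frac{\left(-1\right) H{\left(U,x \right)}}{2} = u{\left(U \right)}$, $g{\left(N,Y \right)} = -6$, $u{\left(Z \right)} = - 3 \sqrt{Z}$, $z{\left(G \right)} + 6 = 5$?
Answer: $1043 - 3576 i \sqrt{6} \approx 1043.0 - 8759.4 i$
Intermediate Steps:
$z{\left(G \right)} = -1$ ($z{\left(G \right)} = -6 + 5 = -1$)
$J{\left(E \right)} = 6 + E^{2}$ ($J{\left(E \right)} = E E + 6 = E^{2} + 6 = 6 + E^{2}$)
$B{\left(R \right)} = - \frac{7}{4}$ ($B{\left(R \right)} = - \frac{6 + \left(-1\right)^{2}}{4} = - \frac{6 + 1}{4} = \left(- \frac{1}{4}\right) 7 = - \frac{7}{4}$)
$H{\left(U,x \right)} = 6 \sqrt{U}$ ($H{\left(U,x \right)} = - 2 \left(- 3 \sqrt{U}\right) = 6 \sqrt{U}$)
$\left(H{\left(g{\left(-2,0 \right)},-35 \right)} + B{\left(10 \right)}\right) \left(-596\right) = \left(6 \sqrt{-6} - \frac{7}{4}\right) \left(-596\right) = \left(6 i \sqrt{6} - \frac{7}{4}\right) \left(-596\right) = \left(- \frac{7}{4} + 6 i \sqrt{6}\right) \left(-596\right) = 1043 - 3576 i \sqrt{6}$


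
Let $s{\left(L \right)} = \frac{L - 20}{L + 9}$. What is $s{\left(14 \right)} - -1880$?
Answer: $\frac{43234}{23} \approx 1879.7$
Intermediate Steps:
$s{\left(L \right)} = \frac{-20 + L}{9 + L}$
$s{\left(14 \right)} - -1880 = \frac{-20 + 14}{9 + 14} - -1880 = \frac{1}{23} \left(-6\right) + 1880 = - \frac{6}{23} + 1880 = \frac{43234}{23}$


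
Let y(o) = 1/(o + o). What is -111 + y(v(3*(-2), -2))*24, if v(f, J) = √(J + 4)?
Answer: -111 + 6*√2 ≈ -102.51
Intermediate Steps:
v(f, J) = √(4 + J)
y(o) = 1/(2*o)
-111 + y(v(3*(-2), -2))*24 = -111 + (1/(2*(√(4 - 2))))*24 = -111 + (1/(2*(√2)))*24 = -111 + ((√2/2)/2)*24 = -111 + (√2/4)*24 = -111 + 6*√2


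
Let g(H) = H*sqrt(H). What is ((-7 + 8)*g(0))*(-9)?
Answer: 0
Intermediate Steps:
g(H) = H**(3/2)
((-7 + 8)*g(0))*(-9) = ((-7 + 8)*0**(3/2))*(-9) = (1*0)*(-9) = 0*(-9) = 0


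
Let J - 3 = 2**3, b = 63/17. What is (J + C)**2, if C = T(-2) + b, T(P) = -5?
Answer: 27225/289 ≈ 94.204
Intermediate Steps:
b = 63/17 (b = 63*(1/17) = 63/17 ≈ 3.7059)
J = 11 (J = 3 + 2**3 = 3 + 8 = 11)
C = -22/17 (C = -5 + 63/17 = -22/17 ≈ -1.2941)
(J + C)**2 = (11 - 22/17)**2 = (165/17)**2 = 27225/289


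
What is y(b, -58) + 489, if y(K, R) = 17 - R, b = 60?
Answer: 564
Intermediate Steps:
y(b, -58) + 489 = (17 - 1*(-58)) + 489 = (17 + 58) + 489 = 75 + 489 = 564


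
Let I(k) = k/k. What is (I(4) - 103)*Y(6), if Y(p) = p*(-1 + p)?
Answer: -3060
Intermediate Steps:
I(k) = 1
(I(4) - 103)*Y(6) = (1 - 103)*(6*(-1 + 6)) = -612*5 = -102*30 = -3060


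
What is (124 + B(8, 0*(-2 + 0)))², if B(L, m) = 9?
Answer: 17689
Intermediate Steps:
(124 + B(8, 0*(-2 + 0)))² = (124 + 9)² = 133² = 17689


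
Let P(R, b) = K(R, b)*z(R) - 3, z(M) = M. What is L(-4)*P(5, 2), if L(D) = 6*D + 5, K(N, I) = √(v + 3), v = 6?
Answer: -228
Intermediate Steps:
K(N, I) = 3 (K(N, I) = √(6 + 3) = √9 = 3)
P(R, b) = -3 + 3*R (P(R, b) = 3*R - 3 = -3 + 3*R)
L(D) = 5 + 6*D
L(-4)*P(5, 2) = (5 + 6*(-4))*(-3 + 3*5) = (5 - 24)*(-3 + 15) = -19*12 = -228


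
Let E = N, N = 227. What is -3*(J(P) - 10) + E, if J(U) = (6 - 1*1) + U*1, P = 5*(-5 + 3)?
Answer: 272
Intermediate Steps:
P = -10 (P = 5*(-2) = -10)
J(U) = 5 + U (J(U) = (6 - 1) + U = 5 + U)
E = 227
-3*(J(P) - 10) + E = -3*((5 - 10) - 10) + 227 = -3*(-5 - 10) + 227 = -3*(-15) + 227 = 45 + 227 = 272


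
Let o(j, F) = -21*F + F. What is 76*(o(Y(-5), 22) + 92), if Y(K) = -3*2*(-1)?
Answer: -26448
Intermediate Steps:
Y(K) = 6 (Y(K) = -6*(-1) = 6)
o(j, F) = -20*F
76*(o(Y(-5), 22) + 92) = 76*(-20*22 + 92) = 76*(-440 + 92) = 76*(-348) = -26448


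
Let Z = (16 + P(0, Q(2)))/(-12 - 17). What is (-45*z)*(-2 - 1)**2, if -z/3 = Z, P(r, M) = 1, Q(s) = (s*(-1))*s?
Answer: -20655/29 ≈ -712.24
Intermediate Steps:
Q(s) = -s**2 (Q(s) = (-s)*s = -s**2)
Z = -17/29 (Z = (16 + 1)/(-12 - 17) = 17/(-29) = 17*(-1/29) = -17/29 ≈ -0.58621)
z = 51/29 (z = -3*(-17/29) = 51/29 ≈ 1.7586)
(-45*z)*(-2 - 1)**2 = (-45*51/29)*(-2 - 1)**2 = -2295/29*(-3)**2 = -2295/29*9 = -20655/29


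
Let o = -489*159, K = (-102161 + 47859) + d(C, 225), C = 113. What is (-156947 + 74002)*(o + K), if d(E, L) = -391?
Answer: 10985567580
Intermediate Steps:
K = -54693 (K = (-102161 + 47859) - 391 = -54302 - 391 = -54693)
o = -77751
(-156947 + 74002)*(o + K) = (-156947 + 74002)*(-77751 - 54693) = -82945*(-132444) = 10985567580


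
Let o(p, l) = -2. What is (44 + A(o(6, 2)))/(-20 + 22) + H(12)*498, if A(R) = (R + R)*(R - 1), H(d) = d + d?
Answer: 11980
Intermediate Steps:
H(d) = 2*d
A(R) = 2*R*(-1 + R) (A(R) = (2*R)*(-1 + R) = 2*R*(-1 + R))
(44 + A(o(6, 2)))/(-20 + 22) + H(12)*498 = (44 + 2*(-2)*(-1 - 2))/(-20 + 22) + (2*12)*498 = (44 + 2*(-2)*(-3))/2 + 24*498 = (44 + 12)*(½) + 11952 = 56*(½) + 11952 = 28 + 11952 = 11980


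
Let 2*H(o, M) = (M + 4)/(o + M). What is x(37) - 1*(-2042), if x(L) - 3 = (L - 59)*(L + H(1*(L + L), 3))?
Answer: 1230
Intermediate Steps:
H(o, M) = (4 + M)/(2*(M + o)) (H(o, M) = ((M + 4)/(o + M))/2 = ((4 + M)/(M + o))/2 = (4 + M)/(2*(M + o)))
x(L) = 3 + (-59 + L)*(L + 7/(2*(3 + 2*L))) (x(L) = 3 + (L - 59)*(L + (2 + (½)*3)/(3 + 1*(L + L))) = 3 + (-59 + L)*(L + (2 + 3/2)/(3 + 1*(2*L))) = 3 + (-59 + L)*(L + (7/2)/(3 + 2*L)) = 3 + (-59 + L)*(L + 7/(2*(3 + 2*L))))
x(37) - 1*(-2042) = (-395 - 335*37 - 230*37² + 4*37³)/(2*(3 + 2*37)) - 1*(-2042) = (-395 - 12395 - 230*1369 + 4*50653)/(2*(3 + 74)) + 2042 = (½)*(-395 - 12395 - 314870 + 202612)/77 + 2042 = (½)*(1/77)*(-125048) + 2042 = -812 + 2042 = 1230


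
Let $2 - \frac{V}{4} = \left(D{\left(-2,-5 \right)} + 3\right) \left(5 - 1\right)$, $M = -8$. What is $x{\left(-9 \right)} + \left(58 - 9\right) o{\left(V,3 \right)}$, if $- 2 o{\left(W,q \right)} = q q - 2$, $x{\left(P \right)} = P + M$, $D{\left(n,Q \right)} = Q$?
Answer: $- \frac{377}{2} \approx -188.5$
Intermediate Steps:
$x{\left(P \right)} = -8 + P$ ($x{\left(P \right)} = P - 8 = -8 + P$)
$V = 40$ ($V = 8 - 4 \left(-5 + 3\right) \left(5 - 1\right) = 8 - 4 \left(\left(-2\right) 4\right) = 8 - -32 = 8 + 32 = 40$)
$o{\left(W,q \right)} = 1 - \frac{q^{2}}{2}$ ($o{\left(W,q \right)} = - \frac{q q - 2}{2} = - \frac{q^{2} - 2}{2} = - \frac{-2 + q^{2}}{2} = 1 - \frac{q^{2}}{2}$)
$x{\left(-9 \right)} + \left(58 - 9\right) o{\left(V,3 \right)} = \left(-8 - 9\right) + \left(58 - 9\right) \left(1 - \frac{3^{2}}{2}\right) = -17 + 49 \left(1 - \frac{9}{2}\right) = -17 + 49 \left(- \frac{7}{2}\right) = -17 - \frac{343}{2} = - \frac{377}{2}$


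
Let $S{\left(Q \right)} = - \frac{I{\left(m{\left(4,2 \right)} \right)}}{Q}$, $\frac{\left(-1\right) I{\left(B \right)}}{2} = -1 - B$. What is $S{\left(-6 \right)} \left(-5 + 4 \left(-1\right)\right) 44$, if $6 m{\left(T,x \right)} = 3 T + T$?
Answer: $-484$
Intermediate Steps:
$m{\left(T,x \right)} = \frac{2 T}{3}$ ($m{\left(T,x \right)} = \frac{3 T + T}{6} = \frac{4 T}{6} = \frac{2 T}{3}$)
$I{\left(B \right)} = 2 + 2 B$ ($I{\left(B \right)} = - 2 \left(-1 - B\right) = 2 + 2 B$)
$S{\left(Q \right)} = - \frac{22}{3 Q}$ ($S{\left(Q \right)} = - \frac{2 + 2 \cdot \frac{2}{3} \cdot 4}{Q} = - \frac{2 + 2 \cdot \frac{8}{3}}{Q} = - \frac{2 + \frac{16}{3}}{Q} = - \frac{22}{3 Q}$)
$S{\left(-6 \right)} \left(-5 + 4 \left(-1\right)\right) 44 = - \frac{22}{3 \left(-6\right)} \left(-5 + 4 \left(-1\right)\right) 44 = \left(- \frac{22}{3}\right) \left(- \frac{1}{6}\right) \left(-5 - 4\right) 44 = \frac{11}{9} \left(-9\right) 44 = \left(-11\right) 44 = -484$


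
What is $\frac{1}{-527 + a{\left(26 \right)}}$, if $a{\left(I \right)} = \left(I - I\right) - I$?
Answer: $- \frac{1}{553} \approx -0.0018083$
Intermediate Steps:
$a{\left(I \right)} = - I$ ($a{\left(I \right)} = 0 - I = - I$)
$\frac{1}{-527 + a{\left(26 \right)}} = \frac{1}{-527 - 26} = \frac{1}{-553} = - \frac{1}{553}$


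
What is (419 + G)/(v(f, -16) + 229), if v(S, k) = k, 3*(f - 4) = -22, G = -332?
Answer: 29/71 ≈ 0.40845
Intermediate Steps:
f = -10/3 (f = 4 + (⅓)*(-22) = 4 - 22/3 = -10/3 ≈ -3.3333)
(419 + G)/(v(f, -16) + 229) = (419 - 332)/(-16 + 229) = 87/213 = (1/213)*87 = 29/71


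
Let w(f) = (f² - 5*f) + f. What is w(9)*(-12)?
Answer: -540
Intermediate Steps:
w(f) = f² - 4*f
w(9)*(-12) = (9*(-4 + 9))*(-12) = (9*5)*(-12) = 45*(-12) = -540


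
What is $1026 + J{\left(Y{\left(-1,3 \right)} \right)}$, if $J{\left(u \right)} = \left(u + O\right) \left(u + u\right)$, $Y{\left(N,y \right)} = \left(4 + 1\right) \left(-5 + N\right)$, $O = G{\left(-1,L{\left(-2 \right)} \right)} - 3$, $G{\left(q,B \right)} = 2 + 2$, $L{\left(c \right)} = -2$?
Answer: $2766$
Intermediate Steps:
$G{\left(q,B \right)} = 4$
$O = 1$ ($O = 4 - 3 = 1$)
$Y{\left(N,y \right)} = -25 + 5 N$ ($Y{\left(N,y \right)} = 5 \left(-5 + N\right) = -25 + 5 N$)
$J{\left(u \right)} = 2 u \left(1 + u\right)$ ($J{\left(u \right)} = \left(u + 1\right) \left(u + u\right) = \left(1 + u\right) 2 u = 2 u \left(1 + u\right)$)
$1026 + J{\left(Y{\left(-1,3 \right)} \right)} = 1026 + 2 \left(-25 + 5 \left(-1\right)\right) \left(1 + \left(-25 + 5 \left(-1\right)\right)\right) = 1026 + 2 \left(-25 - 5\right) \left(1 - 30\right) = 1026 + 2 \left(-30\right) \left(1 - 30\right) = 1026 + 2 \left(-30\right) \left(-29\right) = 1026 + 1740 = 2766$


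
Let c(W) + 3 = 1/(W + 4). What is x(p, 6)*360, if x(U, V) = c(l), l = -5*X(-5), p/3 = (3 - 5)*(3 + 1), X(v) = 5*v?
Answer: -46320/43 ≈ -1077.2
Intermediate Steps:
p = -24 (p = 3*((3 - 5)*(3 + 1)) = 3*(-2*4) = 3*(-8) = -24)
l = 125 (l = -25*(-5) = -5*(-25) = 125)
c(W) = -3 + 1/(4 + W) (c(W) = -3 + 1/(W + 4) = -3 + 1/(4 + W))
x(U, V) = -386/129 (x(U, V) = (-11 - 3*125)/(4 + 125) = (-11 - 375)/129 = (1/129)*(-386) = -386/129)
x(p, 6)*360 = -386/129*360 = -46320/43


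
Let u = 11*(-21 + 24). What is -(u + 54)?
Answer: -87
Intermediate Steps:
u = 33 (u = 11*3 = 33)
-(u + 54) = -(33 + 54) = -1*87 = -87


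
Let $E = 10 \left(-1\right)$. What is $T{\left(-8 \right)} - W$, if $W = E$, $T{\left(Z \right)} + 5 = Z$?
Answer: $-3$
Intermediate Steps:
$T{\left(Z \right)} = -5 + Z$
$E = -10$
$W = -10$
$T{\left(-8 \right)} - W = \left(-5 - 8\right) - -10 = -13 + 10 = -3$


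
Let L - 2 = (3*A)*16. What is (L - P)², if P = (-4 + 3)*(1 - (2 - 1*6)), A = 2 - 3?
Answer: 1681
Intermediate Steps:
A = -1
P = -5 (P = -(1 - (2 - 6)) = -(1 - 1*(-4)) = -(1 + 4) = -1*5 = -5)
L = -46 (L = 2 + (3*(-1))*16 = 2 - 3*16 = 2 - 48 = -46)
(L - P)² = (-46 - 1*(-5))² = (-46 + 5)² = (-41)² = 1681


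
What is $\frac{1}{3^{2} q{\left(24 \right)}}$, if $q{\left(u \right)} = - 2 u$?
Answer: $- \frac{1}{432} \approx -0.0023148$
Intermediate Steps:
$\frac{1}{3^{2} q{\left(24 \right)}} = \frac{1}{3^{2} \left(\left(-2\right) 24\right)} = \frac{1}{9 \left(-48\right)} = \frac{1}{-432} = - \frac{1}{432}$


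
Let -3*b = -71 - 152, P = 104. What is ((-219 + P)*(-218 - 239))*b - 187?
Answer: 11719204/3 ≈ 3.9064e+6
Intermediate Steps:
b = 223/3 (b = -(-71 - 152)/3 = -⅓*(-223) = 223/3 ≈ 74.333)
((-219 + P)*(-218 - 239))*b - 187 = ((-219 + 104)*(-218 - 239))*(223/3) - 187 = -115*(-457)*(223/3) - 187 = 52555*(223/3) - 187 = 11719765/3 - 187 = 11719204/3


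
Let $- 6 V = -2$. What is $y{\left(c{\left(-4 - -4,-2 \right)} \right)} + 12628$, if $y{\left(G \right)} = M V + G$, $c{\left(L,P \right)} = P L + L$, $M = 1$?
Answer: $\frac{37885}{3} \approx 12628.0$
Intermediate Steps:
$V = \frac{1}{3}$ ($V = \left(- \frac{1}{6}\right) \left(-2\right) = \frac{1}{3} \approx 0.33333$)
$c{\left(L,P \right)} = L + L P$ ($c{\left(L,P \right)} = L P + L = L + L P$)
$y{\left(G \right)} = \frac{1}{3} + G$ ($y{\left(G \right)} = 1 \cdot \frac{1}{3} + G = \frac{1}{3} + G$)
$y{\left(c{\left(-4 - -4,-2 \right)} \right)} + 12628 = \left(\frac{1}{3} + \left(-4 - -4\right) \left(1 - 2\right)\right) + 12628 = \left(\frac{1}{3} + \left(-4 + 4\right) \left(-1\right)\right) + 12628 = \left(\frac{1}{3} + 0 \left(-1\right)\right) + 12628 = \left(\frac{1}{3} + 0\right) + 12628 = \frac{1}{3} + 12628 = \frac{37885}{3}$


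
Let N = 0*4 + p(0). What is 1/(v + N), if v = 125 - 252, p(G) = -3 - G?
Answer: -1/130 ≈ -0.0076923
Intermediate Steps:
N = -3 (N = 0*4 + (-3 - 1*0) = 0 + (-3 + 0) = 0 - 3 = -3)
v = -127
1/(v + N) = 1/(-127 - 3) = 1/(-130) = -1/130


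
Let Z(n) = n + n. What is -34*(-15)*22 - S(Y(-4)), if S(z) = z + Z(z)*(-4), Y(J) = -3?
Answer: 11199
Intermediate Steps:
Z(n) = 2*n
S(z) = -7*z (S(z) = z + (2*z)*(-4) = z - 8*z = -7*z)
-34*(-15)*22 - S(Y(-4)) = -34*(-15)*22 - (-7)*(-3) = 510*22 - 1*21 = 11220 - 21 = 11199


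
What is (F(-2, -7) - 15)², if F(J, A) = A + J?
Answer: 576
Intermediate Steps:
(F(-2, -7) - 15)² = ((-7 - 2) - 15)² = (-9 - 15)² = (-24)² = 576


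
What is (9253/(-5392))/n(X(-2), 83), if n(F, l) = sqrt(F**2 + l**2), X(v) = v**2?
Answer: -9253*sqrt(6905)/37231760 ≈ -0.020651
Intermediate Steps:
(9253/(-5392))/n(X(-2), 83) = (9253/(-5392))/(sqrt(((-2)**2)**2 + 83**2)) = (9253*(-1/5392))/(sqrt(4**2 + 6889)) = -9253/(5392*sqrt(16 + 6889)) = -9253*sqrt(6905)/6905/5392 = -9253*sqrt(6905)/37231760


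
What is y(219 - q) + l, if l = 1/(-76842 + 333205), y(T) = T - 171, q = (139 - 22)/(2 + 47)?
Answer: 572971354/12561787 ≈ 45.612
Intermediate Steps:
q = 117/49 ≈ 2.3878
y(T) = -171 + T
l = 1/256363 ≈ 3.9007e-6
y(219 - q) + l = (-171 + (219 - 1*117/49)) + 1/256363 = (-171 + (219 - 117/49)) + 1/256363 = (-171 + 10614/49) + 1/256363 = 2235/49 + 1/256363 = 572971354/12561787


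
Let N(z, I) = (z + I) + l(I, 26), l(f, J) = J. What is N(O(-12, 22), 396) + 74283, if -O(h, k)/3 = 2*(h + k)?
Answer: 74645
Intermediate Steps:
O(h, k) = -6*h - 6*k (O(h, k) = -6*(h + k) = -3*(2*h + 2*k) = -6*h - 6*k)
N(z, I) = 26 + I + z (N(z, I) = (z + I) + 26 = (I + z) + 26 = 26 + I + z)
N(O(-12, 22), 396) + 74283 = (26 + 396 + (-6*(-12) - 6*22)) + 74283 = (26 + 396 + (72 - 132)) + 74283 = (26 + 396 - 60) + 74283 = 362 + 74283 = 74645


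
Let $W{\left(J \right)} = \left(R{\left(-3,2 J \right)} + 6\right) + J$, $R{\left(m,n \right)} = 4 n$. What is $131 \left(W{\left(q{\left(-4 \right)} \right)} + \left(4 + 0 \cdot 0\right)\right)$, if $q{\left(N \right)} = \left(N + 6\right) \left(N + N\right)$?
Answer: $-17554$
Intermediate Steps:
$q{\left(N \right)} = 2 N \left(6 + N\right)$ ($q{\left(N \right)} = \left(6 + N\right) 2 N = 2 N \left(6 + N\right)$)
$W{\left(J \right)} = 6 + 9 J$ ($W{\left(J \right)} = \left(4 \cdot 2 J + 6\right) + J = \left(8 J + 6\right) + J = \left(6 + 8 J\right) + J = 6 + 9 J$)
$131 \left(W{\left(q{\left(-4 \right)} \right)} + \left(4 + 0 \cdot 0\right)\right) = 131 \left(\left(6 + 9 \cdot 2 \left(-4\right) \left(6 - 4\right)\right) + \left(4 + 0 \cdot 0\right)\right) = 131 \left(\left(6 + 9 \cdot 2 \left(-4\right) 2\right) + \left(4 + 0\right)\right) = 131 \left(\left(6 + 9 \left(-16\right)\right) + 4\right) = 131 \left(\left(6 - 144\right) + 4\right) = 131 \left(-138 + 4\right) = 131 \left(-134\right) = -17554$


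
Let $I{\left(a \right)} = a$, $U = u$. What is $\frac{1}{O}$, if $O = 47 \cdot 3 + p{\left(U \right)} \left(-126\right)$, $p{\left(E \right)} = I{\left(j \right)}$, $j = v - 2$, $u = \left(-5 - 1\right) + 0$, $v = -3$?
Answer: $\frac{1}{771} \approx 0.001297$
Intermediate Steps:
$u = -6$ ($u = -6 + 0 = -6$)
$U = -6$
$j = -5$ ($j = -3 - 2 = -5$)
$p{\left(E \right)} = -5$
$O = 771$ ($O = 47 \cdot 3 - -630 = 141 + 630 = 771$)
$\frac{1}{O} = \frac{1}{771}$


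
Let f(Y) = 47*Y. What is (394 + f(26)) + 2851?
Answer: 4467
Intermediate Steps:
(394 + f(26)) + 2851 = (394 + 47*26) + 2851 = (394 + 1222) + 2851 = 1616 + 2851 = 4467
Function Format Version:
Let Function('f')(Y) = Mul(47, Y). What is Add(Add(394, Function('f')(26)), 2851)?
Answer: 4467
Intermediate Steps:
Add(Add(394, Function('f')(26)), 2851) = Add(Add(394, Mul(47, 26)), 2851) = Add(Add(394, 1222), 2851) = Add(1616, 2851) = 4467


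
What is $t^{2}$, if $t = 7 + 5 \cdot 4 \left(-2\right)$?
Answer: $1089$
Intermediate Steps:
$t = -33$ ($t = 7 + 20 \left(-2\right) = 7 - 40 = -33$)
$t^{2} = \left(-33\right)^{2} = 1089$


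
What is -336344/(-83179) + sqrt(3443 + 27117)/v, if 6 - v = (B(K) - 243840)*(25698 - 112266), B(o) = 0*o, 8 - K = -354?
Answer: 336344/83179 - 2*sqrt(1910)/10554370557 ≈ 4.0436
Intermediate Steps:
K = 362 (K = 8 - 1*(-354) = 8 + 354 = 362)
B(o) = 0
v = -21108741114 (v = 6 - (0 - 243840)*(25698 - 112266) = 6 - (-243840)*(-86568) = 6 - 1*21108741120 = 6 - 21108741120 = -21108741114)
-336344/(-83179) + sqrt(3443 + 27117)/v = -336344/(-83179) + sqrt(3443 + 27117)/(-21108741114) = -336344*(-1/83179) + sqrt(30560)*(-1/21108741114) = 336344/83179 + (4*sqrt(1910))*(-1/21108741114) = 336344/83179 - 2*sqrt(1910)/10554370557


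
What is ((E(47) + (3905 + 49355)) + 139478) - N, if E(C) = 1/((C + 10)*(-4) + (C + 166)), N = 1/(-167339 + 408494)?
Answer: 46479716312/241155 ≈ 1.9274e+5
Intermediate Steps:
N = 1/241155 ≈ 4.1467e-6
E(C) = 1/(126 - 3*C) (E(C) = 1/((10 + C)*(-4) + (166 + C)) = 1/((-40 - 4*C) + (166 + C)) = 1/(126 - 3*C))
((E(47) + (3905 + 49355)) + 139478) - N = ((-1/(-126 + 3*47) + (3905 + 49355)) + 139478) - 1*1/241155 = ((-1/(-126 + 141) + 53260) + 139478) - 1/241155 = ((-1/15 + 53260) + 139478) - 1/241155 = (798899/15 + 139478) - 1/241155 = 2891069/15 - 1/241155 = 46479716312/241155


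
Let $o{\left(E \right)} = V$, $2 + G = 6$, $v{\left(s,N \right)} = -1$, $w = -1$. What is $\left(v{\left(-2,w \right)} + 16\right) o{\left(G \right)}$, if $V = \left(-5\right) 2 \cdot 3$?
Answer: $-450$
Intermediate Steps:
$V = -30$ ($V = \left(-10\right) 3 = -30$)
$G = 4$ ($G = -2 + 6 = 4$)
$o{\left(E \right)} = -30$
$\left(v{\left(-2,w \right)} + 16\right) o{\left(G \right)} = \left(-1 + 16\right) \left(-30\right) = 15 \left(-30\right) = -450$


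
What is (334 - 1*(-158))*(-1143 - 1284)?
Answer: -1194084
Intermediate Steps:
(334 - 1*(-158))*(-1143 - 1284) = (334 + 158)*(-2427) = 492*(-2427) = -1194084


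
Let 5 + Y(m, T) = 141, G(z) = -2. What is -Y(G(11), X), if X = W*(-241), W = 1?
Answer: -136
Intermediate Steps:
X = -241 (X = 1*(-241) = -241)
Y(m, T) = 136 (Y(m, T) = -5 + 141 = 136)
-Y(G(11), X) = -1*136 = -136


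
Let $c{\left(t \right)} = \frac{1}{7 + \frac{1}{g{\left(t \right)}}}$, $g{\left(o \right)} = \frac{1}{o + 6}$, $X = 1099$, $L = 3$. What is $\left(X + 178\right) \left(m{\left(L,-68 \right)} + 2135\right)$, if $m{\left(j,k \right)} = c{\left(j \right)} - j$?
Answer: $\frac{43562301}{16} \approx 2.7226 \cdot 10^{6}$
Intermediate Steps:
$g{\left(o \right)} = \frac{1}{6 + o}$
$c{\left(t \right)} = \frac{1}{13 + t}$ ($c{\left(t \right)} = \frac{1}{7 + \frac{1}{\frac{1}{6 + t}}} = \frac{1}{7 + \left(6 + t\right)} = \frac{1}{13 + t}$)
$m{\left(j,k \right)} = \frac{1}{13 + j} - j$
$\left(X + 178\right) \left(m{\left(L,-68 \right)} + 2135\right) = \left(1099 + 178\right) \left(\frac{1 - 3 \left(13 + 3\right)}{13 + 3} + 2135\right) = 1277 \left(\frac{1 - 3 \cdot 16}{16} + 2135\right) = 1277 \left(\frac{1 - 48}{16} + 2135\right) = 1277 \left(\frac{1}{16} \left(-47\right) + 2135\right) = 1277 \left(- \frac{47}{16} + 2135\right) = 1277 \cdot \frac{34113}{16} = \frac{43562301}{16}$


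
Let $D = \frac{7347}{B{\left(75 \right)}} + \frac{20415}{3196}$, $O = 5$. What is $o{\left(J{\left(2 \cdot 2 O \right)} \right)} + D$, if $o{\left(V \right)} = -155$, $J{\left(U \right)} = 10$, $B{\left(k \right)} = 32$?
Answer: $\frac{2070533}{25568} \approx 80.981$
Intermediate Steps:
$D = \frac{6033573}{25568}$ ($D = \frac{7347}{32} + \frac{20415}{3196} = \frac{6033573}{25568} \approx 235.98$)
$o{\left(J{\left(2 \cdot 2 O \right)} \right)} + D = -155 + \frac{6033573}{25568} = \frac{2070533}{25568}$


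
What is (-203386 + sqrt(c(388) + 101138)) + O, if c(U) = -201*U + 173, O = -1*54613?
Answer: -257999 + sqrt(23323) ≈ -2.5785e+5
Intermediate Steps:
O = -54613
c(U) = 173 - 201*U
(-203386 + sqrt(c(388) + 101138)) + O = (-203386 + sqrt((173 - 201*388) + 101138)) - 54613 = (-203386 + sqrt((173 - 77988) + 101138)) - 54613 = (-203386 + sqrt(-77815 + 101138)) - 54613 = (-203386 + sqrt(23323)) - 54613 = -257999 + sqrt(23323)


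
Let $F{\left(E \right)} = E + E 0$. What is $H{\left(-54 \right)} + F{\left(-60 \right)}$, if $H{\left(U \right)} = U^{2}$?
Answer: $2856$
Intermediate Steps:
$F{\left(E \right)} = E$ ($F{\left(E \right)} = E + 0 = E$)
$H{\left(-54 \right)} + F{\left(-60 \right)} = \left(-54\right)^{2} - 60 = 2916 - 60 = 2856$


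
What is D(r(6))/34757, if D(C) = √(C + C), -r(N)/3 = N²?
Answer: 6*I*√6/34757 ≈ 0.00042285*I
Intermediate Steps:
r(N) = -3*N²
D(C) = √2*√C (D(C) = √(2*C) = √2*√C)
D(r(6))/34757 = (√2*√(-3*6²))/34757 = (√2*√(-3*36))*(1/34757) = (√2*√(-108))*(1/34757) = (√2*(6*I*√3))*(1/34757) = (6*I*√6)*(1/34757) = 6*I*√6/34757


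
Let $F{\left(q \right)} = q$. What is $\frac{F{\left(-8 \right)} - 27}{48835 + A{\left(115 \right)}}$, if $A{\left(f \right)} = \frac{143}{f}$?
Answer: $- \frac{4025}{5616168} \approx -0.00071668$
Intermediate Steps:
$\frac{F{\left(-8 \right)} - 27}{48835 + A{\left(115 \right)}} = \frac{-8 - 27}{48835 + \frac{143}{115}} = - \frac{35}{48835 + 143 \cdot \frac{1}{115}} = - \frac{35}{48835 + \frac{143}{115}} = - \frac{35}{\frac{5616168}{115}} = \left(-35\right) \frac{115}{5616168} = - \frac{4025}{5616168}$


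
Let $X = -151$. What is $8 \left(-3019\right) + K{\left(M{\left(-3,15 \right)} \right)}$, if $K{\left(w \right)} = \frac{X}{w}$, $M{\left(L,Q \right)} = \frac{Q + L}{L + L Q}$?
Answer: $-23548$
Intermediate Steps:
$M{\left(L,Q \right)} = \frac{L + Q}{L + L Q}$
$K{\left(w \right)} = - \frac{151}{w}$
$8 \left(-3019\right) + K{\left(M{\left(-3,15 \right)} \right)} = 8 \left(-3019\right) - \frac{151}{\frac{1}{-3} \frac{1}{1 + 15} \left(-3 + 15\right)} = -24152 - \frac{151}{\left(- \frac{1}{3}\right) \frac{1}{16} \cdot 12} = -24152 - \frac{151}{- \frac{1}{4}} = -24152 - -604 = -24152 + 604 = -23548$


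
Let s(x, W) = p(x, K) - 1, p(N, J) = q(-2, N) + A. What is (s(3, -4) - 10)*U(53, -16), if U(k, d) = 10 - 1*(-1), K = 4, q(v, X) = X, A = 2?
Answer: -66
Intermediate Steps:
p(N, J) = 2 + N (p(N, J) = N + 2 = 2 + N)
s(x, W) = 1 + x (s(x, W) = (2 + x) - 1 = 1 + x)
U(k, d) = 11 (U(k, d) = 10 + 1 = 11)
(s(3, -4) - 10)*U(53, -16) = ((1 + 3) - 10)*11 = (4 - 10)*11 = -6*11 = -66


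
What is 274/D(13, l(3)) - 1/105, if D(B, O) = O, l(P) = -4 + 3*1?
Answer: -28771/105 ≈ -274.01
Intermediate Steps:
l(P) = -1 (l(P) = -4 + 3 = -1)
274/D(13, l(3)) - 1/105 = 274/(-1) - 1/105 = 274*(-1) - 1*1/105 = -274 - 1/105 = -28771/105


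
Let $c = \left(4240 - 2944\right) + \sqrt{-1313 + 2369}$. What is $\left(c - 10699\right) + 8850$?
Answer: $-553 + 4 \sqrt{66} \approx -520.5$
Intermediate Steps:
$c = 1296 + 4 \sqrt{66}$ ($c = \left(4240 - 2944\right) + \sqrt{1056} = 1296 + 4 \sqrt{66} \approx 1328.5$)
$\left(c - 10699\right) + 8850 = \left(\left(1296 + 4 \sqrt{66}\right) - 10699\right) + 8850 = \left(-9403 + 4 \sqrt{66}\right) + 8850 = -553 + 4 \sqrt{66}$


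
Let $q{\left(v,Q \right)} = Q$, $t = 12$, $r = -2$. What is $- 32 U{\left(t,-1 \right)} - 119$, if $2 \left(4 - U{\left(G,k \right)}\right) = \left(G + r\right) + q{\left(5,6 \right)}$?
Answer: $9$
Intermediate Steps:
$U{\left(G,k \right)} = 2 - \frac{G}{2}$ ($U{\left(G,k \right)} = 4 - \frac{\left(G - 2\right) + 6}{2} = 4 - \frac{\left(-2 + G\right) + 6}{2} = 4 - \frac{4 + G}{2} = 4 - \left(2 + \frac{G}{2}\right) = 2 - \frac{G}{2}$)
$- 32 U{\left(t,-1 \right)} - 119 = - 32 \left(2 - 6\right) - 119 = \left(-32\right) \left(-4\right) - 119 = 128 - 119 = 9$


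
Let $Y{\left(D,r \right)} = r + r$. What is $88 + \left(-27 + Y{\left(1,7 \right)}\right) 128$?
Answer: $-1576$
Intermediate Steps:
$Y{\left(D,r \right)} = 2 r$
$88 + \left(-27 + Y{\left(1,7 \right)}\right) 128 = 88 + \left(-27 + 2 \cdot 7\right) 128 = 88 + \left(-27 + 14\right) 128 = 88 - 1664 = -1576$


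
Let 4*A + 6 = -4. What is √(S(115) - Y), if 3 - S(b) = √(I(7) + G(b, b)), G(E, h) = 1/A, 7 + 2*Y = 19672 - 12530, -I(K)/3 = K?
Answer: √(-356450 - 20*I*√535)/10 ≈ 0.038742 - 59.703*I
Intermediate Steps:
A = -5/2 (A = -3/2 + (¼)*(-4) = -3/2 - 1 = -5/2 ≈ -2.5000)
I(K) = -3*K
Y = 7135/2 (Y = -7/2 + (19672 - 12530)/2 = -7/2 + (½)*7142 = -7/2 + 3571 = 7135/2 ≈ 3567.5)
G(E, h) = -⅖ (G(E, h) = 1/(-5/2) = -⅖)
S(b) = 3 - I*√535/5 (S(b) = 3 - √(-3*7 - ⅖) = 3 - √(-21 - ⅖) = 3 - √(-107/5) = 3 - I*√535/5)
√(S(115) - Y) = √((3 - I*√535/5) - 1*7135/2) = √((3 - I*√535/5) - 7135/2) = √(-7129/2 - I*√535/5)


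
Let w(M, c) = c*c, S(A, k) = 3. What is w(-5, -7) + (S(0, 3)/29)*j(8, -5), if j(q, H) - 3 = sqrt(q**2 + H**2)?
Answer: 1430/29 + 3*sqrt(89)/29 ≈ 50.286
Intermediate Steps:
w(M, c) = c**2
j(q, H) = 3 + sqrt(H**2 + q**2) (j(q, H) = 3 + sqrt(q**2 + H**2) = 3 + sqrt(H**2 + q**2))
w(-5, -7) + (S(0, 3)/29)*j(8, -5) = (-7)**2 + (3/29)*(3 + sqrt((-5)**2 + 8**2)) = 49 + (3*(1/29))*(3 + sqrt(25 + 64)) = 49 + 3*(3 + sqrt(89))/29 = 49 + (9/29 + 3*sqrt(89)/29) = 1430/29 + 3*sqrt(89)/29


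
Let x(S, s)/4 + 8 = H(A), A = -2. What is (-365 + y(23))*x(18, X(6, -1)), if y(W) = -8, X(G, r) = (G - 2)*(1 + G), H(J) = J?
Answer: 14920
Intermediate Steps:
X(G, r) = (1 + G)*(-2 + G) (X(G, r) = (-2 + G)*(1 + G) = (1 + G)*(-2 + G))
x(S, s) = -40 (x(S, s) = -32 + 4*(-2) = -32 - 8 = -40)
(-365 + y(23))*x(18, X(6, -1)) = (-365 - 8)*(-40) = -373*(-40) = 14920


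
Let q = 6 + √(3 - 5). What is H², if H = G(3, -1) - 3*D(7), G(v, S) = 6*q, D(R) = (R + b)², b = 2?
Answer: 42777 - 2484*I*√2 ≈ 42777.0 - 3512.9*I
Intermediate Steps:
D(R) = (2 + R)² (D(R) = (R + 2)² = (2 + R)²)
q = 6 + I*√2 (q = 6 + √(-2) = 6 + I*√2 ≈ 6.0 + 1.4142*I)
G(v, S) = 36 + 6*I*√2 (G(v, S) = 6*(6 + I*√2) = 36 + 6*I*√2)
H = -207 + 6*I*√2 (H = (36 + 6*I*√2) - 3*(2 + 7)² = (36 + 6*I*√2) - 3*9² = (36 + 6*I*√2) - 3*81 = (36 + 6*I*√2) - 243 = -207 + 6*I*√2 ≈ -207.0 + 8.4853*I)
H² = (-207 + 6*I*√2)²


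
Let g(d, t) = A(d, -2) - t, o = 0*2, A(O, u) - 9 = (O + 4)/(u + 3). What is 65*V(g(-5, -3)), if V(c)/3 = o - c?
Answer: -2145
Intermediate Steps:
A(O, u) = 9 + (4 + O)/(3 + u) (A(O, u) = 9 + (O + 4)/(u + 3) = 9 + (4 + O)/(3 + u))
o = 0
g(d, t) = 13 + d - t (g(d, t) = (31 + d + 9*(-2))/(3 - 2) - t = (31 + d - 18)/1 - t = 1*(13 + d) - t = (13 + d) - t = 13 + d - t)
V(c) = -3*c (V(c) = 3*(0 - c) = 3*(-c) = -3*c)
65*V(g(-5, -3)) = 65*(-3*(13 - 5 - 1*(-3))) = 65*(-3*(13 - 5 + 3)) = 65*(-3*11) = 65*(-33) = -2145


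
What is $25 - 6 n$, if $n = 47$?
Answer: $-257$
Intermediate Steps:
$25 - 6 n = 25 - 282 = -257$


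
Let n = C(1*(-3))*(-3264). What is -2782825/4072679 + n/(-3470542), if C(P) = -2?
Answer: -4842248744831/7067201761009 ≈ -0.68517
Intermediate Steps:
n = 6528 (n = -2*(-3264) = 6528)
-2782825/4072679 + n/(-3470542) = -2782825/4072679 + 6528/(-3470542) = -2782825*1/4072679 + 6528*(-1/3470542) = -2782825/4072679 - 3264/1735271 = -4842248744831/7067201761009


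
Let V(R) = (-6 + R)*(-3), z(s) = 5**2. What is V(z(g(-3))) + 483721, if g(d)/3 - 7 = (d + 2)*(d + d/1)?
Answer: 483664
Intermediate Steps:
g(d) = 21 + 6*d*(2 + d) (g(d) = 21 + 3*((d + 2)*(d + d/1)) = 21 + 3*((2 + d)*(d + d*1)) = 21 + 3*((2 + d)*(d + d)) = 21 + 3*((2 + d)*(2*d)) = 21 + 3*(2*d*(2 + d)) = 21 + 6*d*(2 + d))
z(s) = 25
V(R) = 18 - 3*R
V(z(g(-3))) + 483721 = (18 - 3*25) + 483721 = (18 - 75) + 483721 = -57 + 483721 = 483664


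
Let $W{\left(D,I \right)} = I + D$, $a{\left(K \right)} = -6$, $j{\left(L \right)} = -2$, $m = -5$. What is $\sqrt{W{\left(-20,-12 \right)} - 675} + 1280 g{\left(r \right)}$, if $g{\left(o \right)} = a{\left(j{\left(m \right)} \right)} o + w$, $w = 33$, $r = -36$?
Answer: $318720 + i \sqrt{707} \approx 3.1872 \cdot 10^{5} + 26.589 i$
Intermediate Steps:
$g{\left(o \right)} = 33 - 6 o$ ($g{\left(o \right)} = - 6 o + 33 = 33 - 6 o$)
$W{\left(D,I \right)} = D + I$
$\sqrt{W{\left(-20,-12 \right)} - 675} + 1280 g{\left(r \right)} = \sqrt{\left(-20 - 12\right) - 675} + 1280 \left(33 - -216\right) = \sqrt{-32 - 675} + 1280 \left(33 + 216\right) = \sqrt{-707} + 1280 \cdot 249 = i \sqrt{707} + 318720 = 318720 + i \sqrt{707}$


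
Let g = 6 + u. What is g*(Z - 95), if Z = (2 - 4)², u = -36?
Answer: 2730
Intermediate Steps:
g = -30 (g = 6 - 36 = -30)
Z = 4 (Z = (-2)² = 4)
g*(Z - 95) = -30*(4 - 95) = -30*(-91) = 2730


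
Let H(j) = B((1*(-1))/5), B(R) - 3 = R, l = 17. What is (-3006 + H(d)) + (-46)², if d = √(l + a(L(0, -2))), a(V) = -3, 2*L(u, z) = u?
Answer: -4436/5 ≈ -887.20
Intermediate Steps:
L(u, z) = u/2
B(R) = 3 + R
d = √14 (d = √(17 - 3) = √14 ≈ 3.7417)
H(j) = 14/5 (H(j) = 3 + (1*(-1))/5 = 3 - 1*⅕ = 3 - ⅕ = 14/5)
(-3006 + H(d)) + (-46)² = (-3006 + 14/5) + (-46)² = -15016/5 + 2116 = -4436/5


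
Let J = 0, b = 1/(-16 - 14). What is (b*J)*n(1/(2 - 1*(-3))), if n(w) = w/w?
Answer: 0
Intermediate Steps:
b = -1/30 (b = 1/(-30) = -1/30 ≈ -0.033333)
n(w) = 1
(b*J)*n(1/(2 - 1*(-3))) = -1/30*0*1 = 0*1 = 0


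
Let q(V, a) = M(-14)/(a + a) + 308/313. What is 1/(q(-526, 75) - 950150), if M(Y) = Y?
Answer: -23475/22304750341 ≈ -1.0525e-6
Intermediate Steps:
q(V, a) = 308/313 - 7/a (q(V, a) = -14/(a + a) + 308/313 = -14*1/(2*a) + 308*(1/313) = -7/a + 308/313 = 308/313 - 7/a)
1/(q(-526, 75) - 950150) = 1/((308/313 - 7/75) - 950150) = 1/(20909/23475 - 950150) = 1/(-22304750341/23475) = -23475/22304750341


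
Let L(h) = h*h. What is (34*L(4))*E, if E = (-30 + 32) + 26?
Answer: 15232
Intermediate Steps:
L(h) = h**2
E = 28 (E = 2 + 26 = 28)
(34*L(4))*E = (34*4**2)*28 = (34*16)*28 = 544*28 = 15232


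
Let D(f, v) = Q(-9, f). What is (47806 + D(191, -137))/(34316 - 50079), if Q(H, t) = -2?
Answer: -47804/15763 ≈ -3.0327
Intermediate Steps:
D(f, v) = -2
(47806 + D(191, -137))/(34316 - 50079) = (47806 - 2)/(34316 - 50079) = 47804/(-15763) = 47804*(-1/15763) = -47804/15763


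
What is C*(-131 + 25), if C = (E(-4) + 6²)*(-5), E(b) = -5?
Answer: 16430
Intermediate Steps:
C = -155 (C = (-5 + 6²)*(-5) = (-5 + 36)*(-5) = 31*(-5) = -155)
C*(-131 + 25) = -155*(-131 + 25) = -155*(-106) = 16430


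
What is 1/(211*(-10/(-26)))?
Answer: 13/1055 ≈ 0.012322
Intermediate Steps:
1/(211*(-10/(-26))) = 1/(211*(-10*(-1/26))) = 1/(211*(5/13)) = 1/(1055/13) = 13/1055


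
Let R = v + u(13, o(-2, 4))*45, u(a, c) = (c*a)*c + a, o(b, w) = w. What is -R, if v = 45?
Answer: -9990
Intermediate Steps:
u(a, c) = a + a*c² (u(a, c) = (a*c)*c + a = a*c² + a = a + a*c²)
R = 9990 (R = 45 + (13*(1 + 4²))*45 = 45 + (13*(1 + 16))*45 = 45 + (13*17)*45 = 45 + 221*45 = 45 + 9945 = 9990)
-R = -1*9990 = -9990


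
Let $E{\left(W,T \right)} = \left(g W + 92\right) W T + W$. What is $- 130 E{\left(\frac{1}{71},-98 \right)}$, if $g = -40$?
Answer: $\frac{82698850}{5041} \approx 16405.0$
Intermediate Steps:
$E{\left(W,T \right)} = W + T W \left(92 - 40 W\right)$ ($E{\left(W,T \right)} = \left(- 40 W + 92\right) W T + W = \left(92 - 40 W\right) W T + W = W \left(92 - 40 W\right) T + W = T W \left(92 - 40 W\right) + W = W + T W \left(92 - 40 W\right)$)
$- 130 E{\left(\frac{1}{71},-98 \right)} = - 130 \frac{1 + 92 \left(-98\right) - - \frac{3920}{71}}{71} = - 130 \frac{1 - 9016 - \left(-3920\right) \frac{1}{71}}{71} = - 130 \frac{1 - 9016 + \frac{3920}{71}}{71} = - 130 \cdot \frac{1}{71} \left(- \frac{636145}{71}\right) = \left(-130\right) \left(- \frac{636145}{5041}\right) = \frac{82698850}{5041}$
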